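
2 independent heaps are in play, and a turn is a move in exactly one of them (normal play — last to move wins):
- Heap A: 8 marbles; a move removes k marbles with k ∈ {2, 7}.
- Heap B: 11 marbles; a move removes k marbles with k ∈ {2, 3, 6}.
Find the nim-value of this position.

Grundy values for heap A (subtraction set {2, 7}):
g(0) = mex{} = 0
g(1) = mex{} = 0
g(2) = mex{0} = 1
g(3) = mex{0} = 1
g(4) = mex{1} = 0
g(5) = mex{1} = 0
g(6) = mex{0} = 1
g(7) = mex{0} = 1
g(8) = mex{0,1} = 2
So g(8) = 2.
Grundy values for heap B (subtraction set {2, 3, 6}):
g(0) = mex{} = 0
g(1) = mex{} = 0
g(2) = mex{0} = 1
g(3) = mex{0} = 1
g(4) = mex{0,1} = 2
g(5) = mex{1} = 0
g(6) = mex{0,1,2} = 3
g(7) = mex{0,2} = 1
g(8) = mex{0,1,3} = 2
g(9) = mex{1,3} = 0
g(10) = mex{1,2} = 0
g(11) = mex{0,2} = 1
So g(11) = 1.
By the Sprague-Grundy theorem, the Grundy value of a sum of independent games is the XOR of the component values.
Combined value = 2 ⊕ 1 = 3.

3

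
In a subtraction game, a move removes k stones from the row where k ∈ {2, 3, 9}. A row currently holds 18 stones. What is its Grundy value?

1

Grundy values for subtraction set {2, 3, 9}:
k:     0  1  2  3  4  5  6  7  8  9 10 11 12 13 14 15 16 17 18
g(k):  0  0  1  1  2  0  0  1  1  2  2  0  0  1  1  2  0  0  1
So g(18) = 1.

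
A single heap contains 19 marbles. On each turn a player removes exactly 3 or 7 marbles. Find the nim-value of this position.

1

Build the Grundy sequence with g(k) = mex{g(k−s) : s ∈ {3, 7}, s ≤ k}:
k:     0  1  2  3  4  5  6  7  8  9 10 11 12 13 14 15 16 17 18 19
g(k):  0  0  0  1  1  1  0  2  2  1  0  0  0  1  1  1  0  2  2  1
So g(19) = 1.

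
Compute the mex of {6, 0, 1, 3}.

The values 0, 1 are all present; 2 is the first non-negative integer missing from the set.

2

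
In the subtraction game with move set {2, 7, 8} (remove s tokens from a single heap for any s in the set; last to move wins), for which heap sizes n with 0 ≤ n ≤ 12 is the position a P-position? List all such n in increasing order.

0, 1, 4, 5, 10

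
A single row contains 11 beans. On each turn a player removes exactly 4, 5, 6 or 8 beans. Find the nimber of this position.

2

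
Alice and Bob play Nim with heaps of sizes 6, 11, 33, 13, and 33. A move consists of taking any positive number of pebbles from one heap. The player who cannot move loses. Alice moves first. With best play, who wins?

Bob wins

Write each in binary and XOR column by column:
  000110  (6)
  001011  (11)
  100001  (33)
  001101  (13)
  100001  (33)
  ------
  000000  (0)
The nim-sum is 0, so this is a P-position: the player to move is in a losing position under optimal play; Alice is about to move from it and so loses — Bob wins.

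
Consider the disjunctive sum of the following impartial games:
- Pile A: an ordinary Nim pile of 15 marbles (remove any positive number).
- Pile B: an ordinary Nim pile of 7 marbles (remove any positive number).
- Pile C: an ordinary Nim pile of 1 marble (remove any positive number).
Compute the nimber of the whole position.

Pile A is a plain Nim pile of size 15, so its Grundy value is 15.
Pile B is a plain Nim pile of size 7, so its Grundy value is 7.
Pile C is a plain Nim pile of size 1, so its Grundy value is 1.
By the Sprague-Grundy theorem, the Grundy value of a sum of independent games is the XOR of the component values.
Combined value = 15 ⊕ 7 ⊕ 1 = 9.

9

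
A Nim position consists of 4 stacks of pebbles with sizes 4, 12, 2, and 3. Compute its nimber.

Compute the nim-sum pairwise:
4 ⊕ 12 = 8
8 ⊕ 2 = 10
10 ⊕ 3 = 9

9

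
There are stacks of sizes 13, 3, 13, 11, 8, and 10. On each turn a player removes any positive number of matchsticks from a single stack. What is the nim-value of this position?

10

Write each in binary and XOR column by column:
  1101  (13)
  0011  (3)
  1101  (13)
  1011  (11)
  1000  (8)
  1010  (10)
  ----
  1010  (10)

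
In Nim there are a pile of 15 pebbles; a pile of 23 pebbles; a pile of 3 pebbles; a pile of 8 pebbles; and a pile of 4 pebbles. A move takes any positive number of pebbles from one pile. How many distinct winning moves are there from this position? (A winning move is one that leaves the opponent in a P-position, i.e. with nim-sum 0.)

1

Nim-sum: 15 ^ 23 ^ 3 ^ 8 ^ 4 = 23.
The overall nim-sum is X = 23. A pile of size p has a winning move iff p XOR X < p (reduce it to p XOR X).
  15: 15 XOR 23 = 24 ≥ 15 — no move.
  23: 23 XOR 23 = 0 < 23 — winning move (to 0).
  3: 3 XOR 23 = 20 ≥ 3 — no move.
  8: 8 XOR 23 = 31 ≥ 8 — no move.
  4: 4 XOR 23 = 19 ≥ 4 — no move.
That gives 1 winning move.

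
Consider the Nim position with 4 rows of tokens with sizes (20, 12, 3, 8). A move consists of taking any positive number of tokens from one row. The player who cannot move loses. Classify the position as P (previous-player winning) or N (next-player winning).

N-position

Nim-sum: 20 ^ 12 ^ 3 ^ 8 = 19.
The nim-sum is 19 ≠ 0, so this is an N-position: the player to move can win.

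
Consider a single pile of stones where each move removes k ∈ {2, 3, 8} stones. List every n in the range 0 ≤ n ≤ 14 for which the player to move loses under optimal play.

0, 1, 5, 6, 10, 11

Build the Grundy sequence with g(k) = mex{g(k−s) : s ∈ {2, 3, 8}, s ≤ k}:
g(0) = mex{} = 0
g(1) = mex{} = 0
g(2) = mex{0} = 1
g(3) = mex{0} = 1
g(4) = mex{0,1} = 2
g(5) = mex{1} = 0
g(6) = mex{1,2} = 0
g(7) = mex{0,2} = 1
g(8) = mex{0} = 1
g(9) = mex{0,1} = 2
g(10) = mex{1} = 0
g(11) = mex{1,2} = 0
g(12) = mex{0,2} = 1
g(13) = mex{0} = 1
g(14) = mex{0,1} = 2
The P-positions (g = 0) in 0..14 are 0, 1, 5, 6, 10, 11.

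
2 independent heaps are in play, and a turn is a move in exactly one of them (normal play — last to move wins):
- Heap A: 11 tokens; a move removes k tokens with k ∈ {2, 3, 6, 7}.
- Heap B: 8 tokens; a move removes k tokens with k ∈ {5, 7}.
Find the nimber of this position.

For heap A, compute g(0), g(1), … with moves {2, 3, 6, 7}:
g(0) = mex{} = 0
g(1) = mex{} = 0
g(2) = mex{0} = 1
g(3) = mex{0} = 1
g(4) = mex{0,1} = 2
g(5) = mex{1} = 0
g(6) = mex{0,1,2} = 3
g(7) = mex{0,2} = 1
g(8) = mex{0,1,3} = 2
g(9) = mex{1,3} = 0
g(10) = mex{1,2} = 0
g(11) = mex{0,2} = 1
So g(11) = 1.
Build the Grundy sequence for heap B with g(k) = mex{g(k−s) : s ∈ {5, 7}, s ≤ k}:
g(0) = mex{} = 0
g(1) = mex{} = 0
g(2) = mex{} = 0
g(3) = mex{} = 0
g(4) = mex{} = 0
g(5) = mex{0} = 1
g(6) = mex{0} = 1
g(7) = mex{0} = 1
g(8) = mex{0} = 1
So g(8) = 1.
The value of a disjunctive sum is the nim-sum of the parts.
Combined value = 1 XOR 1 = 0.

0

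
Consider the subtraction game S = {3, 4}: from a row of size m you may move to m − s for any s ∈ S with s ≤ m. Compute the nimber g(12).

1

Grundy values for subtraction set {3, 4}:
k:     0  1  2  3  4  5  6  7  8  9 10 11 12
g(k):  0  0  0  1  1  1  2  0  0  0  1  1  1
So g(12) = 1.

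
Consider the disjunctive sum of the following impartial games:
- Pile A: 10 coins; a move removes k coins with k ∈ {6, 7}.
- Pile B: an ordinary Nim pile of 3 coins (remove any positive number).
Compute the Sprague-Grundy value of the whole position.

Build the Grundy sequence for pile A with g(k) = mex{g(k−s) : s ∈ {6, 7}, s ≤ k}:
k:     0  1  2  3  4  5  6  7  8  9 10
g(k):  0  0  0  0  0  0  1  1  1  1  1
So g(10) = 1.
Pile B is a plain Nim pile of size 3, so its Grundy value is 3.
By the Sprague-Grundy theorem, the Grundy value of a sum of independent games is the XOR of the component values.
Combined value = 1 XOR 3 = 2.

2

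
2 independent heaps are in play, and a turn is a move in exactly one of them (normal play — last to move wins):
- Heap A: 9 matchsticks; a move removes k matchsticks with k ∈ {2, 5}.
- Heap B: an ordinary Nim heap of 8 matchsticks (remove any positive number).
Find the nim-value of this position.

9

For heap A, compute g(0), g(1), … with moves {2, 5}:
k:     0  1  2  3  4  5  6  7  8  9
g(k):  0  0  1  1  0  2  1  0  0  1
So g(9) = 1.
Heap B is a plain Nim heap of size 8, so its Grundy value is 8.
By the Sprague-Grundy theorem, the Grundy value of a sum of independent games is the XOR of the component values.
Combined value = 1 ⊕ 8 = 9.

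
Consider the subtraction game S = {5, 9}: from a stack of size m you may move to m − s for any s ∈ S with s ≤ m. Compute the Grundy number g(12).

2

Grundy values for subtraction set {5, 9}:
k:     0  1  2  3  4  5  6  7  8  9 10 11 12
g(k):  0  0  0  0  0  1  1  1  1  1  2  2  2
So g(12) = 2.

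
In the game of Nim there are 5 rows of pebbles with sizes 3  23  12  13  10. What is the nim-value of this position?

Compute the nim-sum pairwise:
3 XOR 23 = 20
20 XOR 12 = 24
24 XOR 13 = 21
21 XOR 10 = 31

31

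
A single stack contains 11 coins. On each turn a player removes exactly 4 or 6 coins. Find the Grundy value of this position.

0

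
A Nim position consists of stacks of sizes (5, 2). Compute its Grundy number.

7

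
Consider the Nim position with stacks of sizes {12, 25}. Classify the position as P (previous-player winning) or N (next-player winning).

Bitwise XOR of the heap sizes:
  01100  (12)
  11001  (25)
  -----
  10101  (21)
The nim-sum is 21 ≠ 0, so this is an N-position: the player to move can win.

N-position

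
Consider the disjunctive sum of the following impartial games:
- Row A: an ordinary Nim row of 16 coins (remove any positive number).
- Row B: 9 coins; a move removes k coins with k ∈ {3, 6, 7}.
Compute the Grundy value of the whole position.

19

Row A is a plain Nim row of size 16, so its Grundy value is 16.
Build the Grundy sequence for row B with g(k) = mex{g(k−s) : s ∈ {3, 6, 7}, s ≤ k}:
k:     0  1  2  3  4  5  6  7  8  9
g(k):  0  0  0  1  1  1  2  2  2  3
So g(9) = 3.
The value of a disjunctive sum is the nim-sum of the parts.
Combined value = 16 XOR 3 = 19.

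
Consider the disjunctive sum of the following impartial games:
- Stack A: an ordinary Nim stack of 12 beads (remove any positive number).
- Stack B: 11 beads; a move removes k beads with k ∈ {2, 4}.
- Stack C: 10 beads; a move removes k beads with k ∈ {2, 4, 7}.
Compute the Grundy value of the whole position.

Stack A is a plain Nim stack of size 12, so its Grundy value is 12.
Grundy values for stack B (subtraction set {2, 4}):
g(0) = mex{} = 0
g(1) = mex{} = 0
g(2) = mex{0} = 1
g(3) = mex{0} = 1
g(4) = mex{0,1} = 2
g(5) = mex{0,1} = 2
g(6) = mex{1,2} = 0
g(7) = mex{1,2} = 0
g(8) = mex{0,2} = 1
g(9) = mex{0,2} = 1
g(10) = mex{0,1} = 2
g(11) = mex{0,1} = 2
So g(11) = 2.
Grundy values for stack C (subtraction set {2, 4, 7}):
g(0) = mex{} = 0
g(1) = mex{} = 0
g(2) = mex{0} = 1
g(3) = mex{0} = 1
g(4) = mex{0,1} = 2
g(5) = mex{0,1} = 2
g(6) = mex{1,2} = 0
g(7) = mex{0,1,2} = 3
g(8) = mex{0,2} = 1
g(9) = mex{1,2,3} = 0
g(10) = mex{0,1} = 2
So g(10) = 2.
The value of a disjunctive sum is the nim-sum of the parts.
Combined value = 12 ⊕ 2 ⊕ 2 = 12.

12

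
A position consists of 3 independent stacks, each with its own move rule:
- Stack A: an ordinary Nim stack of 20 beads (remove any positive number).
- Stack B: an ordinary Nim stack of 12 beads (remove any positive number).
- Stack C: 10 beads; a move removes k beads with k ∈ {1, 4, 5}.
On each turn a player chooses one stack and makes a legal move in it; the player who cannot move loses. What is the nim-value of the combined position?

24

Stack A is a plain Nim stack of size 20, so its Grundy value is 20.
Stack B is a plain Nim stack of size 12, so its Grundy value is 12.
For stack C, compute g(0), g(1), … with moves {1, 4, 5}:
k:     0  1  2  3  4  5  6  7  8  9 10
g(k):  0  1  0  1  2  3  2  3  0  1  0
So g(10) = 0.
By the Sprague-Grundy theorem, the Grundy value of a sum of independent games is the XOR of the component values.
Combined value = 20 XOR 12 XOR 0 = 24.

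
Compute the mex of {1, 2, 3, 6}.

0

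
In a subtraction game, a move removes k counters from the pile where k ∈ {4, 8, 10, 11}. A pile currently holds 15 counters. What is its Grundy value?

0

Compute g(0), g(1), … for moves {4, 8, 10, 11}:
k:     0  1  2  3  4  5  6  7  8  9 10 11 12 13 14 15
g(k):  0  0  0  0  1  1  1  1  2  2  2  2  3  3  3  0
So g(15) = 0.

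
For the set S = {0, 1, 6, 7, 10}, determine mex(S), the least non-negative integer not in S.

2

The values 0, 1 are all present; 2 is the first non-negative integer missing from the set.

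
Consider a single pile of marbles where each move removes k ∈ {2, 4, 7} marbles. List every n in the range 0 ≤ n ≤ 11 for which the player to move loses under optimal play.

0, 1, 6, 9

Build the Grundy sequence with g(k) = mex{g(k−s) : s ∈ {2, 4, 7}, s ≤ k}:
k:     0  1  2  3  4  5  6  7  8  9 10 11
g(k):  0  0  1  1  2  2  0  3  1  0  2  1
The P-positions (g = 0) in 0..11 are 0, 1, 6, 9.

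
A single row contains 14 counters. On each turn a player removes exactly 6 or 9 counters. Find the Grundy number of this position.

2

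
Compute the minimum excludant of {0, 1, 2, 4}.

The values 0, 1, 2 are all present; 3 is the first non-negative integer missing from the set.

3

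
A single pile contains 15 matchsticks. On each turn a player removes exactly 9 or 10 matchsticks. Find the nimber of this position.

1

Compute g(0), g(1), … for moves {9, 10}:
k:     0  1  2  3  4  5  6  7  8  9 10 11 12 13 14 15
g(k):  0  0  0  0  0  0  0  0  0  1  1  1  1  1  1  1
So g(15) = 1.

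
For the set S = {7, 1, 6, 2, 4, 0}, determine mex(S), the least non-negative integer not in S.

The values 0, 1, 2 are all present; 3 is the first non-negative integer missing from the set.

3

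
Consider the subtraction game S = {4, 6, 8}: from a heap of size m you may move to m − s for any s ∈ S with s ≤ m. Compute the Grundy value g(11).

2

Build the Grundy sequence with g(k) = mex{g(k−s) : s ∈ {4, 6, 8}, s ≤ k}:
g(0) = mex{} = 0
g(1) = mex{} = 0
g(2) = mex{} = 0
g(3) = mex{} = 0
g(4) = mex{0} = 1
g(5) = mex{0} = 1
g(6) = mex{0} = 1
g(7) = mex{0} = 1
g(8) = mex{0,1} = 2
g(9) = mex{0,1} = 2
g(10) = mex{0,1} = 2
g(11) = mex{0,1} = 2
So g(11) = 2.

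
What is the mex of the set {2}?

0 is not in the set, so the mex is 0.

0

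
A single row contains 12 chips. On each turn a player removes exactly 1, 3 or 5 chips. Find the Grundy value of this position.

0

Compute g(0), g(1), … for moves {1, 3, 5}:
g(0) = mex{} = 0
g(1) = mex{0} = 1
g(2) = mex{1} = 0
g(3) = mex{0} = 1
g(4) = mex{1} = 0
g(5) = mex{0} = 1
g(6) = mex{1} = 0
g(7) = mex{0} = 1
g(8) = mex{1} = 0
g(9) = mex{0} = 1
g(10) = mex{1} = 0
g(11) = mex{0} = 1
g(12) = mex{1} = 0
So g(12) = 0.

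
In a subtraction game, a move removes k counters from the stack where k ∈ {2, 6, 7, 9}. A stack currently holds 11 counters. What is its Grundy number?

3

Grundy values for subtraction set {2, 6, 7, 9}:
k:     0  1  2  3  4  5  6  7  8  9 10 11
g(k):  0  0  1  1  0  0  1  1  2  2  3  3
So g(11) = 3.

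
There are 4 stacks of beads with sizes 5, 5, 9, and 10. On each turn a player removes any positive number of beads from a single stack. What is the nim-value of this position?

Nim-sum: 5 ⊕ 5 ⊕ 9 ⊕ 10 = 3.

3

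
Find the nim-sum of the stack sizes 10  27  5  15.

27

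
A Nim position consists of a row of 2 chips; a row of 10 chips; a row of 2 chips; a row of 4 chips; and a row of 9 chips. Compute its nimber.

7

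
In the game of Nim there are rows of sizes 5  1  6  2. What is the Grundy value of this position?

0

Bitwise XOR of the heap sizes:
  101  (5)
  001  (1)
  110  (6)
  010  (2)
  ---
  000  (0)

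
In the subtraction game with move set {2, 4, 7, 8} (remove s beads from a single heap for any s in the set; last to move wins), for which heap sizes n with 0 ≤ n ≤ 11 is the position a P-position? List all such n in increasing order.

0, 1, 6, 11

Grundy values for subtraction set {2, 4, 7, 8}:
k:     0  1  2  3  4  5  6  7  8  9 10 11
g(k):  0  0  1  1  2  2  0  3  1  4  2  0
The P-positions (g = 0) in 0..11 are 0, 1, 6, 11.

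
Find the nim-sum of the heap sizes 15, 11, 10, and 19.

29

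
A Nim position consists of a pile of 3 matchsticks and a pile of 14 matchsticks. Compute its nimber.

Compute the nim-sum pairwise:
3 ^ 14 = 13

13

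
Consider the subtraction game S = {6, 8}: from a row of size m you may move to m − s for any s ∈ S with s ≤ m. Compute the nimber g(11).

1

Build the Grundy sequence with g(k) = mex{g(k−s) : s ∈ {6, 8}, s ≤ k}:
g(0) = mex{} = 0
g(1) = mex{} = 0
g(2) = mex{} = 0
g(3) = mex{} = 0
g(4) = mex{} = 0
g(5) = mex{} = 0
g(6) = mex{0} = 1
g(7) = mex{0} = 1
g(8) = mex{0} = 1
g(9) = mex{0} = 1
g(10) = mex{0} = 1
g(11) = mex{0} = 1
So g(11) = 1.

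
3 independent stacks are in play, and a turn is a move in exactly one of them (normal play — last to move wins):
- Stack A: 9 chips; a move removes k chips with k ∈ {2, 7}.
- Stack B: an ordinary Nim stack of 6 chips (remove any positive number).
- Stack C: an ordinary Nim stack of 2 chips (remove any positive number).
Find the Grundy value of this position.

4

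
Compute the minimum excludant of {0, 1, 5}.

2

The values 0, 1 are all present; 2 is the first non-negative integer missing from the set.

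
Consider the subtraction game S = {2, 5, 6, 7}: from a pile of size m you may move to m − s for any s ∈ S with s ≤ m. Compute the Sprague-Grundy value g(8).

2

Grundy values for subtraction set {2, 5, 6, 7}:
g(0) = mex{} = 0
g(1) = mex{} = 0
g(2) = mex{0} = 1
g(3) = mex{0} = 1
g(4) = mex{1} = 0
g(5) = mex{0,1} = 2
g(6) = mex{0} = 1
g(7) = mex{0,1,2} = 3
g(8) = mex{0,1} = 2
So g(8) = 2.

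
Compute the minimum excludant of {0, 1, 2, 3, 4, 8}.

The values 0, 1, 2, 3, 4 are all present; 5 is the first non-negative integer missing from the set.

5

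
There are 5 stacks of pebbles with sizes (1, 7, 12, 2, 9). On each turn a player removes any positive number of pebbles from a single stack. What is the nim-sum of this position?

1

Nim-sum: 1 ⊕ 7 ⊕ 12 ⊕ 2 ⊕ 9 = 1.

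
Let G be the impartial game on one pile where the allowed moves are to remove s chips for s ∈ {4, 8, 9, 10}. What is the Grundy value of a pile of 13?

Compute g(0), g(1), … for moves {4, 8, 9, 10}:
k:     0  1  2  3  4  5  6  7  8  9 10 11 12 13
g(k):  0  0  0  0  1  1  1  1  2  2  2  2  3  3
So g(13) = 3.

3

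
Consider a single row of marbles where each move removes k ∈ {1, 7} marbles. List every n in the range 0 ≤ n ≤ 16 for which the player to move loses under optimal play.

0, 2, 4, 6, 8, 10, 12, 14, 16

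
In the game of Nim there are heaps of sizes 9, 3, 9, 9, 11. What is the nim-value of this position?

1

Compute the nim-sum pairwise:
9 ^ 3 = 10
10 ^ 9 = 3
3 ^ 9 = 10
10 ^ 11 = 1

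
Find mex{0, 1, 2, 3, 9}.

4

The values 0, 1, 2, 3 are all present; 4 is the first non-negative integer missing from the set.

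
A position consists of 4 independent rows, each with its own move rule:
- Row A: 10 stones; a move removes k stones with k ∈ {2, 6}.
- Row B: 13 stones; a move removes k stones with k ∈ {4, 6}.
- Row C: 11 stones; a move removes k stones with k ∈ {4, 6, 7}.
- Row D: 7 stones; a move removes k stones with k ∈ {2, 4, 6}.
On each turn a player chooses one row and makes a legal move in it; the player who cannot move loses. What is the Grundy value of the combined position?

Grundy values for row A (subtraction set {2, 6}):
g(0) = mex{} = 0
g(1) = mex{} = 0
g(2) = mex{0} = 1
g(3) = mex{0} = 1
g(4) = mex{1} = 0
g(5) = mex{1} = 0
g(6) = mex{0} = 1
g(7) = mex{0} = 1
g(8) = mex{1} = 0
g(9) = mex{1} = 0
g(10) = mex{0} = 1
So g(10) = 1.
Build the Grundy sequence for row B with g(k) = mex{g(k−s) : s ∈ {4, 6}, s ≤ k}:
g(0) = mex{} = 0
g(1) = mex{} = 0
g(2) = mex{} = 0
g(3) = mex{} = 0
g(4) = mex{0} = 1
g(5) = mex{0} = 1
g(6) = mex{0} = 1
g(7) = mex{0} = 1
g(8) = mex{0,1} = 2
g(9) = mex{0,1} = 2
g(10) = mex{1} = 0
g(11) = mex{1} = 0
g(12) = mex{1,2} = 0
g(13) = mex{1,2} = 0
So g(13) = 0.
Build the Grundy sequence for row C with g(k) = mex{g(k−s) : s ∈ {4, 6, 7}, s ≤ k}:
g(0) = mex{} = 0
g(1) = mex{} = 0
g(2) = mex{} = 0
g(3) = mex{} = 0
g(4) = mex{0} = 1
g(5) = mex{0} = 1
g(6) = mex{0} = 1
g(7) = mex{0} = 1
g(8) = mex{0,1} = 2
g(9) = mex{0,1} = 2
g(10) = mex{0,1} = 2
g(11) = mex{1} = 0
So g(11) = 0.
For row D, compute g(0), g(1), … with moves {2, 4, 6}:
g(0) = mex{} = 0
g(1) = mex{} = 0
g(2) = mex{0} = 1
g(3) = mex{0} = 1
g(4) = mex{0,1} = 2
g(5) = mex{0,1} = 2
g(6) = mex{0,1,2} = 3
g(7) = mex{0,1,2} = 3
So g(7) = 3.
By the Sprague-Grundy theorem, the Grundy value of a sum of independent games is the XOR of the component values.
Combined value = 1 XOR 0 XOR 0 XOR 3 = 2.

2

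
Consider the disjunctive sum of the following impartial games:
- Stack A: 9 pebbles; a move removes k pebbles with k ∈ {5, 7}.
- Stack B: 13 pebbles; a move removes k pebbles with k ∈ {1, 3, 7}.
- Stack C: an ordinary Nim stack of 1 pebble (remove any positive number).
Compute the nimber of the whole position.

1

Build the Grundy sequence for stack A with g(k) = mex{g(k−s) : s ∈ {5, 7}, s ≤ k}:
k:     0  1  2  3  4  5  6  7  8  9
g(k):  0  0  0  0  0  1  1  1  1  1
So g(9) = 1.
Build the Grundy sequence for stack B with g(k) = mex{g(k−s) : s ∈ {1, 3, 7}, s ≤ k}:
k:     0  1  2  3  4  5  6  7  8  9 10 11 12 13
g(k):  0  1  0  1  0  1  0  1  0  1  0  1  0  1
So g(13) = 1.
Stack C is a plain Nim stack of size 1, so its Grundy value is 1.
The value of a disjunctive sum is the nim-sum of the parts.
Combined value = 1 XOR 1 XOR 1 = 1.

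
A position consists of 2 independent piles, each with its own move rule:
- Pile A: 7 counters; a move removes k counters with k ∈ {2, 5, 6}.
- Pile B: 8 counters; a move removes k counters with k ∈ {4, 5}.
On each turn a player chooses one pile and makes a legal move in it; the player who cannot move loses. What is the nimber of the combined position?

Grundy values for pile A (subtraction set {2, 5, 6}):
k:     0  1  2  3  4  5  6  7
g(k):  0  0  1  1  0  2  1  3
So g(7) = 3.
Grundy values for pile B (subtraction set {4, 5}):
g(0) = mex{} = 0
g(1) = mex{} = 0
g(2) = mex{} = 0
g(3) = mex{} = 0
g(4) = mex{0} = 1
g(5) = mex{0} = 1
g(6) = mex{0} = 1
g(7) = mex{0} = 1
g(8) = mex{0,1} = 2
So g(8) = 2.
The value of a disjunctive sum is the nim-sum of the parts.
Combined value = 3 XOR 2 = 1.

1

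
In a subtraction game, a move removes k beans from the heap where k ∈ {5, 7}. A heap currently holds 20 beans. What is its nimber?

1

Build the Grundy sequence with g(k) = mex{g(k−s) : s ∈ {5, 7}, s ≤ k}:
k:     0  1  2  3  4  5  6  7  8  9 10 11 12 13 14 15 16 17 18 19 20
g(k):  0  0  0  0  0  1  1  1  1  1  2  2  0  0  0  0  0  1  1  1  1
So g(20) = 1.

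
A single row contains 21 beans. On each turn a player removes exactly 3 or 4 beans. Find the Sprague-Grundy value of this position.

Grundy values for subtraction set {3, 4}:
k:     0  1  2  3  4  5  6  7  8  9 10 11 12 13 14 15 16 17 18 19 20 21
g(k):  0  0  0  1  1  1  2  0  0  0  1  1  1  2  0  0  0  1  1  1  2  0
So g(21) = 0.

0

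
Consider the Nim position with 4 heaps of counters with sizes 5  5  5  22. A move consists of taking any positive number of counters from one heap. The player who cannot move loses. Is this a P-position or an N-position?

N-position

Nim-sum: 5 ^ 5 ^ 5 ^ 22 = 19.
The nim-sum is 19 ≠ 0, so this is an N-position: the player to move can win.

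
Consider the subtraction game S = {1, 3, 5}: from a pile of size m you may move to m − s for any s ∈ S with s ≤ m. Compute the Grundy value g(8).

0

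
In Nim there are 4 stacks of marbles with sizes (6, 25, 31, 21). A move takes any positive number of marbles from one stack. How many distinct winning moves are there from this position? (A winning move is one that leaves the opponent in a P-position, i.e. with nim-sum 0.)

Nim-sum: 6 ^ 25 ^ 31 ^ 21 = 21.
The overall nim-sum is X = 21. A stack of size p has a winning move iff p XOR X < p (reduce it to p XOR X).
  6: 6 XOR 21 = 19 ≥ 6 — no move.
  25: 25 XOR 21 = 12 < 25 — winning move (to 12).
  31: 31 XOR 21 = 10 < 31 — winning move (to 10).
  21: 21 XOR 21 = 0 < 21 — winning move (to 0).
That gives 3 winning moves.

3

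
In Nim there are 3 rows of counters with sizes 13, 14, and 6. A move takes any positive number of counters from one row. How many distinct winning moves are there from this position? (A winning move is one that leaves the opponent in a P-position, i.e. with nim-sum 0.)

Nim-sum: 13 XOR 14 XOR 6 = 5.
The overall nim-sum is X = 5. A row of size p has a winning move iff p XOR X < p (reduce it to p XOR X).
  13: 13 XOR 5 = 8 < 13 — winning move (to 8).
  14: 14 XOR 5 = 11 < 14 — winning move (to 11).
  6: 6 XOR 5 = 3 < 6 — winning move (to 3).
That gives 3 winning moves.

3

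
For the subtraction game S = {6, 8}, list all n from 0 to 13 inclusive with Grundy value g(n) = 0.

0, 1, 2, 3, 4, 5

Build the Grundy sequence with g(k) = mex{g(k−s) : s ∈ {6, 8}, s ≤ k}:
k:     0  1  2  3  4  5  6  7  8  9 10 11 12 13
g(k):  0  0  0  0  0  0  1  1  1  1  1  1  2  2
The P-positions (g = 0) in 0..13 are 0, 1, 2, 3, 4, 5.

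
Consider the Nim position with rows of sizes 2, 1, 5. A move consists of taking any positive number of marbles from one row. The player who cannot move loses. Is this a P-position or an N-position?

N-position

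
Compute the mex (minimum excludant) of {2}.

0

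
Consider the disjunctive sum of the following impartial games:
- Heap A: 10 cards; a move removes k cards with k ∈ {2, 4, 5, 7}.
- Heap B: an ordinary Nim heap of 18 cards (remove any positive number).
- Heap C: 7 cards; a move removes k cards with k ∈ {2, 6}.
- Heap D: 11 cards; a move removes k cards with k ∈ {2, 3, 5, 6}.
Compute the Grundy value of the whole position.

Grundy values for heap A (subtraction set {2, 4, 5, 7}):
k:     0  1  2  3  4  5  6  7  8  9 10
g(k):  0  0  1  1  2  2  3  3  4  0  0
So g(10) = 0.
Heap B is a plain Nim heap of size 18, so its Grundy value is 18.
For heap C, compute g(0), g(1), … with moves {2, 6}:
g(0) = mex{} = 0
g(1) = mex{} = 0
g(2) = mex{0} = 1
g(3) = mex{0} = 1
g(4) = mex{1} = 0
g(5) = mex{1} = 0
g(6) = mex{0} = 1
g(7) = mex{0} = 1
So g(7) = 1.
Build the Grundy sequence for heap D with g(k) = mex{g(k−s) : s ∈ {2, 3, 5, 6}, s ≤ k}:
k:     0  1  2  3  4  5  6  7  8  9 10 11
g(k):  0  0  1  1  2  2  3  3  0  0  1  1
So g(11) = 1.
By the Sprague-Grundy theorem, the Grundy value of a sum of independent games is the XOR of the component values.
Combined value = 0 ⊕ 18 ⊕ 1 ⊕ 1 = 18.

18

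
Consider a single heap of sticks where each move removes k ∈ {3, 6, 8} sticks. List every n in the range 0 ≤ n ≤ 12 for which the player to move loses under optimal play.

0, 1, 2, 11, 12

Grundy values for subtraction set {3, 6, 8}:
g(0) = mex{} = 0
g(1) = mex{} = 0
g(2) = mex{} = 0
g(3) = mex{0} = 1
g(4) = mex{0} = 1
g(5) = mex{0} = 1
g(6) = mex{0,1} = 2
g(7) = mex{0,1} = 2
g(8) = mex{0,1} = 2
g(9) = mex{0,1,2} = 3
g(10) = mex{0,1,2} = 3
g(11) = mex{1,2} = 0
g(12) = mex{1,2,3} = 0
The P-positions (g = 0) in 0..12 are 0, 1, 2, 11, 12.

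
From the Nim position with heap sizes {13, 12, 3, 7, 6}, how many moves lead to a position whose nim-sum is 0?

Compute the nim-sum pairwise:
13 ^ 12 = 1
1 ^ 3 = 2
2 ^ 7 = 5
5 ^ 6 = 3
The overall nim-sum is X = 3. A heap of size p has a winning move iff p XOR X < p (reduce it to p XOR X).
  13: 13 XOR 3 = 14 ≥ 13 — no move.
  12: 12 XOR 3 = 15 ≥ 12 — no move.
  3: 3 XOR 3 = 0 < 3 — winning move (to 0).
  7: 7 XOR 3 = 4 < 7 — winning move (to 4).
  6: 6 XOR 3 = 5 < 6 — winning move (to 5).
That gives 3 winning moves.

3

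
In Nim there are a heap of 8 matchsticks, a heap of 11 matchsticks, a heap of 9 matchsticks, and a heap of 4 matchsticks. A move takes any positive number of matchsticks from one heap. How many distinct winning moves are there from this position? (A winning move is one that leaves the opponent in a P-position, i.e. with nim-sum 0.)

3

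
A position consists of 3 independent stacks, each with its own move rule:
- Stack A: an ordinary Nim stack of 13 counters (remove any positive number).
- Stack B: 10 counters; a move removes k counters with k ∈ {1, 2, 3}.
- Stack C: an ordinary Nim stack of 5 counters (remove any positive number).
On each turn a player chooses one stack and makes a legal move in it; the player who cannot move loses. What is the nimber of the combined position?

10

Stack A is a plain Nim stack of size 13, so its Grundy value is 13.
For stack B, compute g(0), g(1), … with moves {1, 2, 3}:
k:     0  1  2  3  4  5  6  7  8  9 10
g(k):  0  1  2  3  0  1  2  3  0  1  2
So g(10) = 2.
Stack C is a plain Nim stack of size 5, so its Grundy value is 5.
By the Sprague-Grundy theorem, the Grundy value of a sum of independent games is the XOR of the component values.
Combined value = 13 XOR 2 XOR 5 = 10.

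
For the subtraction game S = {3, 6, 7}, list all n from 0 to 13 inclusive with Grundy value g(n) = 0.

0, 1, 2, 10, 11, 12

Grundy values for subtraction set {3, 6, 7}:
k:     0  1  2  3  4  5  6  7  8  9 10 11 12 13
g(k):  0  0  0  1  1  1  2  2  2  3  0  0  0  1
The P-positions (g = 0) in 0..13 are 0, 1, 2, 10, 11, 12.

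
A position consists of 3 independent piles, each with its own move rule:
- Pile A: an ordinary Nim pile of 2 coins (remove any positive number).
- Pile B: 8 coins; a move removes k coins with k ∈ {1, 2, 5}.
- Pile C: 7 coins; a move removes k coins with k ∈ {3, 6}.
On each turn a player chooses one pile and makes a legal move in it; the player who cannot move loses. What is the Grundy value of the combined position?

2

Pile A is a plain Nim pile of size 2, so its Grundy value is 2.
Grundy values for pile B (subtraction set {1, 2, 5}):
g(0) = mex{} = 0
g(1) = mex{0} = 1
g(2) = mex{0,1} = 2
g(3) = mex{1,2} = 0
g(4) = mex{0,2} = 1
g(5) = mex{0,1} = 2
g(6) = mex{1,2} = 0
g(7) = mex{0,2} = 1
g(8) = mex{0,1} = 2
So g(8) = 2.
Grundy values for pile C (subtraction set {3, 6}):
g(0) = mex{} = 0
g(1) = mex{} = 0
g(2) = mex{} = 0
g(3) = mex{0} = 1
g(4) = mex{0} = 1
g(5) = mex{0} = 1
g(6) = mex{0,1} = 2
g(7) = mex{0,1} = 2
So g(7) = 2.
The value of a disjunctive sum is the nim-sum of the parts.
Combined value = 2 XOR 2 XOR 2 = 2.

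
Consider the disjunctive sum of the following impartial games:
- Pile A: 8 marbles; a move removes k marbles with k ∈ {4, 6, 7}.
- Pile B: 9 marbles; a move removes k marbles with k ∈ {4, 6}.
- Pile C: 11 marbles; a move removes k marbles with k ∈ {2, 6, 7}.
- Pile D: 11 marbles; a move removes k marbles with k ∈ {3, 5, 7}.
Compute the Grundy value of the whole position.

1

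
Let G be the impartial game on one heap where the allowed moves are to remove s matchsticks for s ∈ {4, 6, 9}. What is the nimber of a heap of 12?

3

Grundy values for subtraction set {4, 6, 9}:
k:     0  1  2  3  4  5  6  7  8  9 10 11 12
g(k):  0  0  0  0  1  1  1  1  2  2  2  2  3
So g(12) = 3.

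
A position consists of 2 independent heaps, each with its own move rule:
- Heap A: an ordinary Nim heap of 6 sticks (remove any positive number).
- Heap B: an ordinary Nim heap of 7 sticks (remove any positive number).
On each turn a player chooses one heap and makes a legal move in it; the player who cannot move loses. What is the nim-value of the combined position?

1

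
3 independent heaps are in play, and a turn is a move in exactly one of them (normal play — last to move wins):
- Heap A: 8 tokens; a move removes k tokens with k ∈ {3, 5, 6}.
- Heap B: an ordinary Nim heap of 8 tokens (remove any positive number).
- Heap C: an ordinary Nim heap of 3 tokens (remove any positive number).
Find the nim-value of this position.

9

Build the Grundy sequence for heap A with g(k) = mex{g(k−s) : s ∈ {3, 5, 6}, s ≤ k}:
g(0) = mex{} = 0
g(1) = mex{} = 0
g(2) = mex{} = 0
g(3) = mex{0} = 1
g(4) = mex{0} = 1
g(5) = mex{0} = 1
g(6) = mex{0,1} = 2
g(7) = mex{0,1} = 2
g(8) = mex{0,1} = 2
So g(8) = 2.
Heap B is a plain Nim heap of size 8, so its Grundy value is 8.
Heap C is a plain Nim heap of size 3, so its Grundy value is 3.
By the Sprague-Grundy theorem, the Grundy value of a sum of independent games is the XOR of the component values.
Combined value = 2 ⊕ 8 ⊕ 3 = 9.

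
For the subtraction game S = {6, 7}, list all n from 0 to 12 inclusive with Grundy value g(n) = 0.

Compute g(0), g(1), … for moves {6, 7}:
g(0) = mex{} = 0
g(1) = mex{} = 0
g(2) = mex{} = 0
g(3) = mex{} = 0
g(4) = mex{} = 0
g(5) = mex{} = 0
g(6) = mex{0} = 1
g(7) = mex{0} = 1
g(8) = mex{0} = 1
g(9) = mex{0} = 1
g(10) = mex{0} = 1
g(11) = mex{0} = 1
g(12) = mex{0,1} = 2
The P-positions (g = 0) in 0..12 are 0, 1, 2, 3, 4, 5.

0, 1, 2, 3, 4, 5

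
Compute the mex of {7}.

0 is not in the set, so the mex is 0.

0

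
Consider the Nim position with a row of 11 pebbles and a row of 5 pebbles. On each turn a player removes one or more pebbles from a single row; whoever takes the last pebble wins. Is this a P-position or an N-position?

Nim-sum: 11 XOR 5 = 14.
The nim-sum is 14 ≠ 0, so this is an N-position: the player to move can win.

N-position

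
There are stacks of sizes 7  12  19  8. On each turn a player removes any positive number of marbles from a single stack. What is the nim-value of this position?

16

Nim-sum: 7 XOR 12 XOR 19 XOR 8 = 16.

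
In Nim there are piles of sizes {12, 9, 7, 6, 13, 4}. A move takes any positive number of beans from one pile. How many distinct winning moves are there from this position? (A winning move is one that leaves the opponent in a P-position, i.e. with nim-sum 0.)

3

Nim-sum: 12 XOR 9 XOR 7 XOR 6 XOR 13 XOR 4 = 13.
The overall nim-sum is X = 13. A pile of size p has a winning move iff p XOR X < p (reduce it to p XOR X).
  12: 12 XOR 13 = 1 < 12 — winning move (to 1).
  9: 9 XOR 13 = 4 < 9 — winning move (to 4).
  7: 7 XOR 13 = 10 ≥ 7 — no move.
  6: 6 XOR 13 = 11 ≥ 6 — no move.
  13: 13 XOR 13 = 0 < 13 — winning move (to 0).
  4: 4 XOR 13 = 9 ≥ 4 — no move.
That gives 3 winning moves.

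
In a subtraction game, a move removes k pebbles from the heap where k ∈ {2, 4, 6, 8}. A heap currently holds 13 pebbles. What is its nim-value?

1

Build the Grundy sequence with g(k) = mex{g(k−s) : s ∈ {2, 4, 6, 8}, s ≤ k}:
g(0) = mex{} = 0
g(1) = mex{} = 0
g(2) = mex{0} = 1
g(3) = mex{0} = 1
g(4) = mex{0,1} = 2
g(5) = mex{0,1} = 2
g(6) = mex{0,1,2} = 3
g(7) = mex{0,1,2} = 3
g(8) = mex{0,1,2,3} = 4
g(9) = mex{0,1,2,3} = 4
g(10) = mex{1,2,3,4} = 0
g(11) = mex{1,2,3,4} = 0
g(12) = mex{0,2,3,4} = 1
g(13) = mex{0,2,3,4} = 1
So g(13) = 1.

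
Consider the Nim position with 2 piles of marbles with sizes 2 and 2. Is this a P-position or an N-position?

P-position

Write each in binary and XOR column by column:
  10  (2)
  10  (2)
  --
  00  (0)
The nim-sum is 0, so this is a P-position: the player to move is in a losing position under optimal play.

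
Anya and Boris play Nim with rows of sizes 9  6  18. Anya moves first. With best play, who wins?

Anya wins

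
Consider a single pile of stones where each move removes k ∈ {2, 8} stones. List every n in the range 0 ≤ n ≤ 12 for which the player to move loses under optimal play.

0, 1, 4, 5, 10, 11

Grundy values for subtraction set {2, 8}:
g(0) = mex{} = 0
g(1) = mex{} = 0
g(2) = mex{0} = 1
g(3) = mex{0} = 1
g(4) = mex{1} = 0
g(5) = mex{1} = 0
g(6) = mex{0} = 1
g(7) = mex{0} = 1
g(8) = mex{0,1} = 2
g(9) = mex{0,1} = 2
g(10) = mex{1,2} = 0
g(11) = mex{1,2} = 0
g(12) = mex{0} = 1
The P-positions (g = 0) in 0..12 are 0, 1, 4, 5, 10, 11.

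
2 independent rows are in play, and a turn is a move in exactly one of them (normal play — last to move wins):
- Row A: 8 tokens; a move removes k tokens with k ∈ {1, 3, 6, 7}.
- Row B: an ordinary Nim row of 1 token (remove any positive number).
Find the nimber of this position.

Grundy values for row A (subtraction set {1, 3, 6, 7}):
k:     0  1  2  3  4  5  6  7  8
g(k):  0  1  0  1  0  1  2  3  2
So g(8) = 2.
Row B is a plain Nim row of size 1, so its Grundy value is 1.
By the Sprague-Grundy theorem, the Grundy value of a sum of independent games is the XOR of the component values.
Combined value = 2 XOR 1 = 3.

3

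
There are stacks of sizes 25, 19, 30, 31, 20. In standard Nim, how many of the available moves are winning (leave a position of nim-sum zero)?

Write each in binary and XOR column by column:
  11001  (25)
  10011  (19)
  11110  (30)
  11111  (31)
  10100  (20)
  -----
  11111  (31)
The overall nim-sum is X = 31. A stack of size p has a winning move iff p XOR X < p (reduce it to p XOR X).
  25: 25 XOR 31 = 6 < 25 — winning move (to 6).
  19: 19 XOR 31 = 12 < 19 — winning move (to 12).
  30: 30 XOR 31 = 1 < 30 — winning move (to 1).
  31: 31 XOR 31 = 0 < 31 — winning move (to 0).
  20: 20 XOR 31 = 11 < 20 — winning move (to 11).
That gives 5 winning moves.

5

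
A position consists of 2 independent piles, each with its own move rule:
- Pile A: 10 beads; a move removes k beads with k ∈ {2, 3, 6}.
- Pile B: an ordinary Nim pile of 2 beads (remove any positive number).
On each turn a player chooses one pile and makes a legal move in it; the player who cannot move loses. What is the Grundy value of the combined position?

2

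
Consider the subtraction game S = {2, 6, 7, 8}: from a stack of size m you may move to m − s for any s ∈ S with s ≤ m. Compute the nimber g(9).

2

Grundy values for subtraction set {2, 6, 7, 8}:
k:     0  1  2  3  4  5  6  7  8  9
g(k):  0  0  1  1  0  0  1  1  2  2
So g(9) = 2.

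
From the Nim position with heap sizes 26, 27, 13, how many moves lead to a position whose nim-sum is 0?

Compute the nim-sum pairwise:
26 XOR 27 = 1
1 XOR 13 = 12
The overall nim-sum is X = 12. A heap of size p has a winning move iff p XOR X < p (reduce it to p XOR X).
  26: 26 XOR 12 = 22 < 26 — winning move (to 22).
  27: 27 XOR 12 = 23 < 27 — winning move (to 23).
  13: 13 XOR 12 = 1 < 13 — winning move (to 1).
That gives 3 winning moves.

3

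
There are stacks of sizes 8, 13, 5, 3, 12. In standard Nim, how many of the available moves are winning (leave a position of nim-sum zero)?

3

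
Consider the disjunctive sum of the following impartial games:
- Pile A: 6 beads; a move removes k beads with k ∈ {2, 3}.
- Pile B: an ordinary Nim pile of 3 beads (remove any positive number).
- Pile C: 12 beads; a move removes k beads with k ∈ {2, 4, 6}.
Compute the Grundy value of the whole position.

Grundy values for pile A (subtraction set {2, 3}):
g(0) = mex{} = 0
g(1) = mex{} = 0
g(2) = mex{0} = 1
g(3) = mex{0} = 1
g(4) = mex{0,1} = 2
g(5) = mex{1} = 0
g(6) = mex{1,2} = 0
So g(6) = 0.
Pile B is a plain Nim pile of size 3, so its Grundy value is 3.
Build the Grundy sequence for pile C with g(k) = mex{g(k−s) : s ∈ {2, 4, 6}, s ≤ k}:
k:     0  1  2  3  4  5  6  7  8  9 10 11 12
g(k):  0  0  1  1  2  2  3  3  0  0  1  1  2
So g(12) = 2.
By the Sprague-Grundy theorem, the Grundy value of a sum of independent games is the XOR of the component values.
Combined value = 0 ⊕ 3 ⊕ 2 = 1.

1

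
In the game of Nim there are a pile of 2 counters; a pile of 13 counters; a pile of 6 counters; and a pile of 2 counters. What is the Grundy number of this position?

11

Bitwise XOR of the heap sizes:
  0010  (2)
  1101  (13)
  0110  (6)
  0010  (2)
  ----
  1011  (11)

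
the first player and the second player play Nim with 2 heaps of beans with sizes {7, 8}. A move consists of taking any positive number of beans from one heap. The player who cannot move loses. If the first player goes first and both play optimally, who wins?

Nim-sum: 7 ^ 8 = 15.
The nim-sum is 15 ≠ 0, so this is an N-position: the player to move can win; the first player has a winning move.

the first player wins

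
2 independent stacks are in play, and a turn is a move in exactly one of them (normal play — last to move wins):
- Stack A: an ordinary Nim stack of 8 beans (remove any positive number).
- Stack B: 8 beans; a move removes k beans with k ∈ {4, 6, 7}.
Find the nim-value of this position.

10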